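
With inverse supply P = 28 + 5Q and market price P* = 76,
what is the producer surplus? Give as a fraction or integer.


Minimum supply price (at Q=0): P_min = 28
Quantity supplied at P* = 76:
Q* = (76 - 28)/5 = 48/5
PS = (1/2) * Q* * (P* - P_min)
PS = (1/2) * 48/5 * (76 - 28)
PS = (1/2) * 48/5 * 48 = 1152/5

1152/5


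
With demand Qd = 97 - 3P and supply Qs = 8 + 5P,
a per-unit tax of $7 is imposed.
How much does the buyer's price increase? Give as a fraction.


With a per-unit tax, the buyer's price increase depends on relative slopes.
Supply slope: d = 5, Demand slope: b = 3
Buyer's price increase = d * tax / (b + d)
= 5 * 7 / (3 + 5)
= 35 / 8 = 35/8

35/8


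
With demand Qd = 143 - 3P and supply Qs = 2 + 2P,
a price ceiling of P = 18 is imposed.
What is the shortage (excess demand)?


At P = 18:
Qd = 143 - 3*18 = 89
Qs = 2 + 2*18 = 38
Shortage = Qd - Qs = 89 - 38 = 51

51


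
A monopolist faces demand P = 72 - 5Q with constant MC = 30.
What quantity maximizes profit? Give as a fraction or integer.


TR = P*Q = (72 - 5Q)Q = 72Q - 5Q^2
MR = dTR/dQ = 72 - 10Q
Set MR = MC:
72 - 10Q = 30
42 = 10Q
Q* = 42/10 = 21/5

21/5


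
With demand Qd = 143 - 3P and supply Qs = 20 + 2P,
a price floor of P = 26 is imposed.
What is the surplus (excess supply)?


At P = 26:
Qd = 143 - 3*26 = 65
Qs = 20 + 2*26 = 72
Surplus = Qs - Qd = 72 - 65 = 7

7


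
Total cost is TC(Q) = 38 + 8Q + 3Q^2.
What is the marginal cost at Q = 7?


MC = dTC/dQ = 8 + 2*3*Q
At Q = 7:
MC = 8 + 6*7
MC = 8 + 42 = 50

50


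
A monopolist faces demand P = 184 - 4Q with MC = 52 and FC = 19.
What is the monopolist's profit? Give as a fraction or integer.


MR = MC: 184 - 8Q = 52
Q* = 33/2
P* = 184 - 4*33/2 = 118
Profit = (P* - MC)*Q* - FC
= (118 - 52)*33/2 - 19
= 66*33/2 - 19
= 1089 - 19 = 1070

1070


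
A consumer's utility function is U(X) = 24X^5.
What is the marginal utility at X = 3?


MU = dU/dX = 24*5*X^(5-1)
MU = 120*X^4
At X = 3:
MU = 120 * 3^4
MU = 120 * 81 = 9720

9720


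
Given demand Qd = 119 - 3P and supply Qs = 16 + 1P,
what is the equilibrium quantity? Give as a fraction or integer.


First find equilibrium price:
119 - 3P = 16 + 1P
P* = 103/4 = 103/4
Then substitute into demand:
Q* = 119 - 3 * 103/4 = 167/4

167/4


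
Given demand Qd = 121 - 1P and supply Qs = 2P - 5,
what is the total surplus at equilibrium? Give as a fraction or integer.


Find equilibrium: 121 - 1P = 2P - 5
121 + 5 = 3P
P* = 126/3 = 42
Q* = 2*42 - 5 = 79
Inverse demand: P = 121 - Q/1, so P_max = 121
Inverse supply: P = 5/2 + Q/2, so P_min = 5/2
CS = (1/2) * 79 * (121 - 42) = 6241/2
PS = (1/2) * 79 * (42 - 5/2) = 6241/4
TS = CS + PS = 6241/2 + 6241/4 = 18723/4

18723/4


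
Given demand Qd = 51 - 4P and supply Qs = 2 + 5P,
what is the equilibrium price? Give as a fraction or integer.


At equilibrium, Qd = Qs.
51 - 4P = 2 + 5P
51 - 2 = 4P + 5P
49 = 9P
P* = 49/9 = 49/9

49/9


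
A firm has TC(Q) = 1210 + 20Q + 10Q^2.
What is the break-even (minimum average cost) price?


AC(Q) = 1210/Q + 20 + 10Q
To minimize: dAC/dQ = -1210/Q^2 + 10 = 0
Q^2 = 1210/10 = 121
Q* = 11
Min AC = 1210/11 + 20 + 10*11
Min AC = 110 + 20 + 110 = 240

240


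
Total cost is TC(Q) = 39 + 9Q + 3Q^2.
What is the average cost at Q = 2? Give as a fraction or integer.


TC(2) = 39 + 9*2 + 3*2^2
TC(2) = 39 + 18 + 12 = 69
AC = TC/Q = 69/2 = 69/2

69/2


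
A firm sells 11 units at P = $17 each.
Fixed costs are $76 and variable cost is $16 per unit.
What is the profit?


Total Revenue = P * Q = 17 * 11 = $187
Total Cost = FC + VC*Q = 76 + 16*11 = $252
Profit = TR - TC = 187 - 252 = $-65

$-65


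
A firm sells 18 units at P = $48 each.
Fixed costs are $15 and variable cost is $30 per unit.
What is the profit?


Total Revenue = P * Q = 48 * 18 = $864
Total Cost = FC + VC*Q = 15 + 30*18 = $555
Profit = TR - TC = 864 - 555 = $309

$309


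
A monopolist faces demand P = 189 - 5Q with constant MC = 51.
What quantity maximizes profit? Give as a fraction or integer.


TR = P*Q = (189 - 5Q)Q = 189Q - 5Q^2
MR = dTR/dQ = 189 - 10Q
Set MR = MC:
189 - 10Q = 51
138 = 10Q
Q* = 138/10 = 69/5

69/5


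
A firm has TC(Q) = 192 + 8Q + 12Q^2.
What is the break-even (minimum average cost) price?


AC(Q) = 192/Q + 8 + 12Q
To minimize: dAC/dQ = -192/Q^2 + 12 = 0
Q^2 = 192/12 = 16
Q* = 4
Min AC = 192/4 + 8 + 12*4
Min AC = 48 + 8 + 48 = 104

104


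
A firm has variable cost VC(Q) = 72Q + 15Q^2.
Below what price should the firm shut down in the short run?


AVC(Q) = VC(Q)/Q = 72 + 15Q
AVC is increasing in Q, so minimum AVC is at Q -> 0+.
Min AVC = 72
The firm should shut down if P < 72.

72


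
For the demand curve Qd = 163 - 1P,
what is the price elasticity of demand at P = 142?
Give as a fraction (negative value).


dQ/dP = -1
At P = 142: Q = 163 - 1*142 = 21
E = (dQ/dP)(P/Q) = (-1)(142/21) = -142/21

-142/21


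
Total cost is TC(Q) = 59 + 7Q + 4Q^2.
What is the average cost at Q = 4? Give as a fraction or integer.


TC(4) = 59 + 7*4 + 4*4^2
TC(4) = 59 + 28 + 64 = 151
AC = TC/Q = 151/4 = 151/4

151/4


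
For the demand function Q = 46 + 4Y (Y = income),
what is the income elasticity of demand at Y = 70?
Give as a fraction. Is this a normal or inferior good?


dQ/dY = 4
At Y = 70: Q = 46 + 4*70 = 326
Ey = (dQ/dY)(Y/Q) = 4 * 70 / 326 = 140/163
Since Ey > 0, this is a normal good.

140/163 (normal good)


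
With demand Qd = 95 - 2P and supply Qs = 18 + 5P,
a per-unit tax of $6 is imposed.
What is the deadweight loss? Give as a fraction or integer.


Pre-tax equilibrium quantity: Q* = 73
Post-tax equilibrium quantity: Q_tax = 451/7
Reduction in quantity: Q* - Q_tax = 60/7
DWL = (1/2) * tax * (Q* - Q_tax)
DWL = (1/2) * 6 * 60/7 = 180/7

180/7


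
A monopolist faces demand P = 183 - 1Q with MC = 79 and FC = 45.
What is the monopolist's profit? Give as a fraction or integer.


MR = MC: 183 - 2Q = 79
Q* = 52
P* = 183 - 1*52 = 131
Profit = (P* - MC)*Q* - FC
= (131 - 79)*52 - 45
= 52*52 - 45
= 2704 - 45 = 2659

2659


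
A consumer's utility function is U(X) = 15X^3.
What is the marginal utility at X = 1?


MU = dU/dX = 15*3*X^(3-1)
MU = 45*X^2
At X = 1:
MU = 45 * 1^2
MU = 45 * 1 = 45

45


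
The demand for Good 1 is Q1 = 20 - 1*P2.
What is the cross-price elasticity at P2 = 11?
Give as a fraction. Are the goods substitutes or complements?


dQ1/dP2 = -1
At P2 = 11: Q1 = 20 - 1*11 = 9
Exy = (dQ1/dP2)(P2/Q1) = -1 * 11 / 9 = -11/9
Since Exy < 0, the goods are complements.

-11/9 (complements)


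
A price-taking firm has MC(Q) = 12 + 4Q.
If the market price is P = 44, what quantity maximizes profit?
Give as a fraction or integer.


In perfect competition, profit is maximized where P = MC.
44 = 12 + 4Q
32 = 4Q
Q* = 32/4 = 8

8


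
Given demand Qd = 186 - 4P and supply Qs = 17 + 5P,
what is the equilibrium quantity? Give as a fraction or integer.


First find equilibrium price:
186 - 4P = 17 + 5P
P* = 169/9 = 169/9
Then substitute into demand:
Q* = 186 - 4 * 169/9 = 998/9

998/9


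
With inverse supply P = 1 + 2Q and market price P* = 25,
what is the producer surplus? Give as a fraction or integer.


Minimum supply price (at Q=0): P_min = 1
Quantity supplied at P* = 25:
Q* = (25 - 1)/2 = 12
PS = (1/2) * Q* * (P* - P_min)
PS = (1/2) * 12 * (25 - 1)
PS = (1/2) * 12 * 24 = 144

144


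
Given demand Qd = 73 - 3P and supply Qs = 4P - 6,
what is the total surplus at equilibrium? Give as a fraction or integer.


Find equilibrium: 73 - 3P = 4P - 6
73 + 6 = 7P
P* = 79/7 = 79/7
Q* = 4*79/7 - 6 = 274/7
Inverse demand: P = 73/3 - Q/3, so P_max = 73/3
Inverse supply: P = 3/2 + Q/4, so P_min = 3/2
CS = (1/2) * 274/7 * (73/3 - 79/7) = 37538/147
PS = (1/2) * 274/7 * (79/7 - 3/2) = 18769/98
TS = CS + PS = 37538/147 + 18769/98 = 18769/42

18769/42


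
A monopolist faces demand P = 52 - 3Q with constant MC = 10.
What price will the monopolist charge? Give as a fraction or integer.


MR = 52 - 6Q
Set MR = MC: 52 - 6Q = 10
Q* = 7
Substitute into demand:
P* = 52 - 3*7 = 31

31


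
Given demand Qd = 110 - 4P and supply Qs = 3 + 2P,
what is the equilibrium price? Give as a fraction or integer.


At equilibrium, Qd = Qs.
110 - 4P = 3 + 2P
110 - 3 = 4P + 2P
107 = 6P
P* = 107/6 = 107/6

107/6


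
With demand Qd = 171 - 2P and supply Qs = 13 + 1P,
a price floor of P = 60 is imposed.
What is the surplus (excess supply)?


At P = 60:
Qd = 171 - 2*60 = 51
Qs = 13 + 1*60 = 73
Surplus = Qs - Qd = 73 - 51 = 22

22


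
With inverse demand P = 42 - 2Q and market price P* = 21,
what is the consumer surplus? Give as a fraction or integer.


Maximum willingness to pay (at Q=0): P_max = 42
Quantity demanded at P* = 21:
Q* = (42 - 21)/2 = 21/2
CS = (1/2) * Q* * (P_max - P*)
CS = (1/2) * 21/2 * (42 - 21)
CS = (1/2) * 21/2 * 21 = 441/4

441/4


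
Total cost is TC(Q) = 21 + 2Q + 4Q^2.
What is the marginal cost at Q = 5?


MC = dTC/dQ = 2 + 2*4*Q
At Q = 5:
MC = 2 + 8*5
MC = 2 + 40 = 42

42


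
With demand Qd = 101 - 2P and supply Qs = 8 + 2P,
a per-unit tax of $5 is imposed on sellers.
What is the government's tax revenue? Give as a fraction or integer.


With tax on sellers, new supply: Qs' = 8 + 2(P - 5)
= 2P - 2
New equilibrium quantity:
Q_new = 99/2
Tax revenue = tax * Q_new = 5 * 99/2 = 495/2

495/2


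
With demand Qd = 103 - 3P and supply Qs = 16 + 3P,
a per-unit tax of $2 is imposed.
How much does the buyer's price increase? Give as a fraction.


With a per-unit tax, the buyer's price increase depends on relative slopes.
Supply slope: d = 3, Demand slope: b = 3
Buyer's price increase = d * tax / (b + d)
= 3 * 2 / (3 + 3)
= 6 / 6 = 1

1


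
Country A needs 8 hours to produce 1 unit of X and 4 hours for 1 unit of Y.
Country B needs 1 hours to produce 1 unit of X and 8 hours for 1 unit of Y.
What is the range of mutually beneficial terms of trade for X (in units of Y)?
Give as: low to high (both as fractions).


Opportunity cost of X for Country A = hours_X / hours_Y = 8/4 = 2 units of Y
Opportunity cost of X for Country B = hours_X / hours_Y = 1/8 = 1/8 units of Y
Terms of trade must be between the two opportunity costs.
Range: 1/8 to 2

1/8 to 2


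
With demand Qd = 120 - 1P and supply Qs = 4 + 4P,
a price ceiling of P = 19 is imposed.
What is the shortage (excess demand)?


At P = 19:
Qd = 120 - 1*19 = 101
Qs = 4 + 4*19 = 80
Shortage = Qd - Qs = 101 - 80 = 21

21


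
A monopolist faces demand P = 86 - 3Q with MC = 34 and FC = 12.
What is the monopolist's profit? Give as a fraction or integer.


MR = MC: 86 - 6Q = 34
Q* = 26/3
P* = 86 - 3*26/3 = 60
Profit = (P* - MC)*Q* - FC
= (60 - 34)*26/3 - 12
= 26*26/3 - 12
= 676/3 - 12 = 640/3

640/3


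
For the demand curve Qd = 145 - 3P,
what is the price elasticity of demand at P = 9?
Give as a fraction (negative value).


dQ/dP = -3
At P = 9: Q = 145 - 3*9 = 118
E = (dQ/dP)(P/Q) = (-3)(9/118) = -27/118

-27/118


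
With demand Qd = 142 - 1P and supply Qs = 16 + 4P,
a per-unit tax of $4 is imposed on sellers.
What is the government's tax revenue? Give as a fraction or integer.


With tax on sellers, new supply: Qs' = 16 + 4(P - 4)
= 0 + 4P
New equilibrium quantity:
Q_new = 568/5
Tax revenue = tax * Q_new = 4 * 568/5 = 2272/5

2272/5


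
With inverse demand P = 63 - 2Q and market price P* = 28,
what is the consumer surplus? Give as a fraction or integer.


Maximum willingness to pay (at Q=0): P_max = 63
Quantity demanded at P* = 28:
Q* = (63 - 28)/2 = 35/2
CS = (1/2) * Q* * (P_max - P*)
CS = (1/2) * 35/2 * (63 - 28)
CS = (1/2) * 35/2 * 35 = 1225/4

1225/4


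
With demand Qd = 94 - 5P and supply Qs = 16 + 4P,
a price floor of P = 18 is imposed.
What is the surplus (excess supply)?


At P = 18:
Qd = 94 - 5*18 = 4
Qs = 16 + 4*18 = 88
Surplus = Qs - Qd = 88 - 4 = 84

84


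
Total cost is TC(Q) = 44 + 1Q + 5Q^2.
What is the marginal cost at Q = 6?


MC = dTC/dQ = 1 + 2*5*Q
At Q = 6:
MC = 1 + 10*6
MC = 1 + 60 = 61

61


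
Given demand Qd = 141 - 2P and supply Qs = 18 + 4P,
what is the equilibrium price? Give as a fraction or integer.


At equilibrium, Qd = Qs.
141 - 2P = 18 + 4P
141 - 18 = 2P + 4P
123 = 6P
P* = 123/6 = 41/2

41/2


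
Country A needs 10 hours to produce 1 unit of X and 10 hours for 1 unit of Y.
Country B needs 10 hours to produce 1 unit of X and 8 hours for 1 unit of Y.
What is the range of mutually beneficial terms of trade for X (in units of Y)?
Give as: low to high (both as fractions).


Opportunity cost of X for Country A = hours_X / hours_Y = 10/10 = 1 units of Y
Opportunity cost of X for Country B = hours_X / hours_Y = 10/8 = 5/4 units of Y
Terms of trade must be between the two opportunity costs.
Range: 1 to 5/4

1 to 5/4


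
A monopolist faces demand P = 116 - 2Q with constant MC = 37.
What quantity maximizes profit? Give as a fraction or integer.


TR = P*Q = (116 - 2Q)Q = 116Q - 2Q^2
MR = dTR/dQ = 116 - 4Q
Set MR = MC:
116 - 4Q = 37
79 = 4Q
Q* = 79/4 = 79/4

79/4


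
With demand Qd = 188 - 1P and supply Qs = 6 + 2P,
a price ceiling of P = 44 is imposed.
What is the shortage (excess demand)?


At P = 44:
Qd = 188 - 1*44 = 144
Qs = 6 + 2*44 = 94
Shortage = Qd - Qs = 144 - 94 = 50

50


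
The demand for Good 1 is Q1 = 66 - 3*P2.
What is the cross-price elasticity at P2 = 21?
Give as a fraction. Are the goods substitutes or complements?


dQ1/dP2 = -3
At P2 = 21: Q1 = 66 - 3*21 = 3
Exy = (dQ1/dP2)(P2/Q1) = -3 * 21 / 3 = -21
Since Exy < 0, the goods are complements.

-21 (complements)


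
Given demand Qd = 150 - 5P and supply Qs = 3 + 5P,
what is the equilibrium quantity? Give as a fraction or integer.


First find equilibrium price:
150 - 5P = 3 + 5P
P* = 147/10 = 147/10
Then substitute into demand:
Q* = 150 - 5 * 147/10 = 153/2

153/2


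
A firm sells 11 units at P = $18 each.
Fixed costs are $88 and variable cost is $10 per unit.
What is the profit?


Total Revenue = P * Q = 18 * 11 = $198
Total Cost = FC + VC*Q = 88 + 10*11 = $198
Profit = TR - TC = 198 - 198 = $0

$0


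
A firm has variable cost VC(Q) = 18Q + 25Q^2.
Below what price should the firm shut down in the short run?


AVC(Q) = VC(Q)/Q = 18 + 25Q
AVC is increasing in Q, so minimum AVC is at Q -> 0+.
Min AVC = 18
The firm should shut down if P < 18.

18


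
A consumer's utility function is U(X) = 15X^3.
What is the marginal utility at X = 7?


MU = dU/dX = 15*3*X^(3-1)
MU = 45*X^2
At X = 7:
MU = 45 * 7^2
MU = 45 * 49 = 2205

2205


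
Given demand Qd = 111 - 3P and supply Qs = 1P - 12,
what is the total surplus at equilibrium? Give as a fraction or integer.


Find equilibrium: 111 - 3P = 1P - 12
111 + 12 = 4P
P* = 123/4 = 123/4
Q* = 1*123/4 - 12 = 75/4
Inverse demand: P = 37 - Q/3, so P_max = 37
Inverse supply: P = 12 + Q/1, so P_min = 12
CS = (1/2) * 75/4 * (37 - 123/4) = 1875/32
PS = (1/2) * 75/4 * (123/4 - 12) = 5625/32
TS = CS + PS = 1875/32 + 5625/32 = 1875/8

1875/8


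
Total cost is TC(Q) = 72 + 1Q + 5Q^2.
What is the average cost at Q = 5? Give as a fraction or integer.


TC(5) = 72 + 1*5 + 5*5^2
TC(5) = 72 + 5 + 125 = 202
AC = TC/Q = 202/5 = 202/5

202/5


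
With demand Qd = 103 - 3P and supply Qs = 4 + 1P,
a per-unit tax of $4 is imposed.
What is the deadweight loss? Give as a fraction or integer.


Pre-tax equilibrium quantity: Q* = 115/4
Post-tax equilibrium quantity: Q_tax = 103/4
Reduction in quantity: Q* - Q_tax = 3
DWL = (1/2) * tax * (Q* - Q_tax)
DWL = (1/2) * 4 * 3 = 6

6


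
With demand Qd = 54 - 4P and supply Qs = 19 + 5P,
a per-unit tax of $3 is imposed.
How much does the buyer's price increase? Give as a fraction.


With a per-unit tax, the buyer's price increase depends on relative slopes.
Supply slope: d = 5, Demand slope: b = 4
Buyer's price increase = d * tax / (b + d)
= 5 * 3 / (4 + 5)
= 15 / 9 = 5/3

5/3


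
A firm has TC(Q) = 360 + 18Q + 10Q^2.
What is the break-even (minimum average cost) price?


AC(Q) = 360/Q + 18 + 10Q
To minimize: dAC/dQ = -360/Q^2 + 10 = 0
Q^2 = 360/10 = 36
Q* = 6
Min AC = 360/6 + 18 + 10*6
Min AC = 60 + 18 + 60 = 138

138


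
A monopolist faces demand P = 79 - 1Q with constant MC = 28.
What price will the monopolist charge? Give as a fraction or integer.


MR = 79 - 2Q
Set MR = MC: 79 - 2Q = 28
Q* = 51/2
Substitute into demand:
P* = 79 - 1*51/2 = 107/2

107/2


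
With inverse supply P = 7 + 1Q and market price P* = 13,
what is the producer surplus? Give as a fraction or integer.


Minimum supply price (at Q=0): P_min = 7
Quantity supplied at P* = 13:
Q* = (13 - 7)/1 = 6
PS = (1/2) * Q* * (P* - P_min)
PS = (1/2) * 6 * (13 - 7)
PS = (1/2) * 6 * 6 = 18

18


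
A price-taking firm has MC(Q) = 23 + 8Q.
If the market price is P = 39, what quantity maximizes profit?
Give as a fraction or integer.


In perfect competition, profit is maximized where P = MC.
39 = 23 + 8Q
16 = 8Q
Q* = 16/8 = 2

2


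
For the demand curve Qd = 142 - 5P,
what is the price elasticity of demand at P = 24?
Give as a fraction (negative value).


dQ/dP = -5
At P = 24: Q = 142 - 5*24 = 22
E = (dQ/dP)(P/Q) = (-5)(24/22) = -60/11

-60/11


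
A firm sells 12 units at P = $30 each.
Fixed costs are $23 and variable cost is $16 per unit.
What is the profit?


Total Revenue = P * Q = 30 * 12 = $360
Total Cost = FC + VC*Q = 23 + 16*12 = $215
Profit = TR - TC = 360 - 215 = $145

$145


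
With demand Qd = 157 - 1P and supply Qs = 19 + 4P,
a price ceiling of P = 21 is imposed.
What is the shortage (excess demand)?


At P = 21:
Qd = 157 - 1*21 = 136
Qs = 19 + 4*21 = 103
Shortage = Qd - Qs = 136 - 103 = 33

33


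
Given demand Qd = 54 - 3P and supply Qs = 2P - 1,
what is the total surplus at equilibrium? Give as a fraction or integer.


Find equilibrium: 54 - 3P = 2P - 1
54 + 1 = 5P
P* = 55/5 = 11
Q* = 2*11 - 1 = 21
Inverse demand: P = 18 - Q/3, so P_max = 18
Inverse supply: P = 1/2 + Q/2, so P_min = 1/2
CS = (1/2) * 21 * (18 - 11) = 147/2
PS = (1/2) * 21 * (11 - 1/2) = 441/4
TS = CS + PS = 147/2 + 441/4 = 735/4

735/4


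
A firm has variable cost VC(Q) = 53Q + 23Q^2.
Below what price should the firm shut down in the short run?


AVC(Q) = VC(Q)/Q = 53 + 23Q
AVC is increasing in Q, so minimum AVC is at Q -> 0+.
Min AVC = 53
The firm should shut down if P < 53.

53


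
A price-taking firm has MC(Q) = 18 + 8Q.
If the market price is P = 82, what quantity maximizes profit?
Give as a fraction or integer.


In perfect competition, profit is maximized where P = MC.
82 = 18 + 8Q
64 = 8Q
Q* = 64/8 = 8

8


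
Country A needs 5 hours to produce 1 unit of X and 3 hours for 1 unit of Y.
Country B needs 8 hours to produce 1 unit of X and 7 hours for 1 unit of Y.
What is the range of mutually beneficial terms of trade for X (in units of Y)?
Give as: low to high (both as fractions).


Opportunity cost of X for Country A = hours_X / hours_Y = 5/3 = 5/3 units of Y
Opportunity cost of X for Country B = hours_X / hours_Y = 8/7 = 8/7 units of Y
Terms of trade must be between the two opportunity costs.
Range: 8/7 to 5/3

8/7 to 5/3


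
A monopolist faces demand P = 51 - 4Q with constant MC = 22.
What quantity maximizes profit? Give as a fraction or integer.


TR = P*Q = (51 - 4Q)Q = 51Q - 4Q^2
MR = dTR/dQ = 51 - 8Q
Set MR = MC:
51 - 8Q = 22
29 = 8Q
Q* = 29/8 = 29/8

29/8


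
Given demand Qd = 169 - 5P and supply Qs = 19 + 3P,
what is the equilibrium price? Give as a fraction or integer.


At equilibrium, Qd = Qs.
169 - 5P = 19 + 3P
169 - 19 = 5P + 3P
150 = 8P
P* = 150/8 = 75/4

75/4


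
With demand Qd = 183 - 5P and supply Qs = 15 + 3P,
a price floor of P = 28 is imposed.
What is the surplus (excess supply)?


At P = 28:
Qd = 183 - 5*28 = 43
Qs = 15 + 3*28 = 99
Surplus = Qs - Qd = 99 - 43 = 56

56


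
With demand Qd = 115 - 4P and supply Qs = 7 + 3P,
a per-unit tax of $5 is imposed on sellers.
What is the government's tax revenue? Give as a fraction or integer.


With tax on sellers, new supply: Qs' = 7 + 3(P - 5)
= 3P - 8
New equilibrium quantity:
Q_new = 313/7
Tax revenue = tax * Q_new = 5 * 313/7 = 1565/7

1565/7


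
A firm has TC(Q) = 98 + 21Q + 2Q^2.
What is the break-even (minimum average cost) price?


AC(Q) = 98/Q + 21 + 2Q
To minimize: dAC/dQ = -98/Q^2 + 2 = 0
Q^2 = 98/2 = 49
Q* = 7
Min AC = 98/7 + 21 + 2*7
Min AC = 14 + 21 + 14 = 49

49


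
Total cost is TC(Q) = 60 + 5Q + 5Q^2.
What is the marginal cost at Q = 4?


MC = dTC/dQ = 5 + 2*5*Q
At Q = 4:
MC = 5 + 10*4
MC = 5 + 40 = 45

45


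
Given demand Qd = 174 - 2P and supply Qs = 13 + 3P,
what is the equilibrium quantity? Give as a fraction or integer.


First find equilibrium price:
174 - 2P = 13 + 3P
P* = 161/5 = 161/5
Then substitute into demand:
Q* = 174 - 2 * 161/5 = 548/5

548/5


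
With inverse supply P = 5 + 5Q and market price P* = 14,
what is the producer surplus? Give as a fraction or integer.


Minimum supply price (at Q=0): P_min = 5
Quantity supplied at P* = 14:
Q* = (14 - 5)/5 = 9/5
PS = (1/2) * Q* * (P* - P_min)
PS = (1/2) * 9/5 * (14 - 5)
PS = (1/2) * 9/5 * 9 = 81/10

81/10


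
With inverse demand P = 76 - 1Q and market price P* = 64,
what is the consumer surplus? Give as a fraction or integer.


Maximum willingness to pay (at Q=0): P_max = 76
Quantity demanded at P* = 64:
Q* = (76 - 64)/1 = 12
CS = (1/2) * Q* * (P_max - P*)
CS = (1/2) * 12 * (76 - 64)
CS = (1/2) * 12 * 12 = 72

72


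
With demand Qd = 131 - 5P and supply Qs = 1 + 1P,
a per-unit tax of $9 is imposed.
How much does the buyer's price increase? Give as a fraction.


With a per-unit tax, the buyer's price increase depends on relative slopes.
Supply slope: d = 1, Demand slope: b = 5
Buyer's price increase = d * tax / (b + d)
= 1 * 9 / (5 + 1)
= 9 / 6 = 3/2

3/2


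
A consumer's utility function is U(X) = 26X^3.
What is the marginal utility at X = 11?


MU = dU/dX = 26*3*X^(3-1)
MU = 78*X^2
At X = 11:
MU = 78 * 11^2
MU = 78 * 121 = 9438

9438


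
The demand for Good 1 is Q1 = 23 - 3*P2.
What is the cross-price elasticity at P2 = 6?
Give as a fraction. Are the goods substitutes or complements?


dQ1/dP2 = -3
At P2 = 6: Q1 = 23 - 3*6 = 5
Exy = (dQ1/dP2)(P2/Q1) = -3 * 6 / 5 = -18/5
Since Exy < 0, the goods are complements.

-18/5 (complements)


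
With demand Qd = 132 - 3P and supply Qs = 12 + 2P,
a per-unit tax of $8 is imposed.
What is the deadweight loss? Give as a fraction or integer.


Pre-tax equilibrium quantity: Q* = 60
Post-tax equilibrium quantity: Q_tax = 252/5
Reduction in quantity: Q* - Q_tax = 48/5
DWL = (1/2) * tax * (Q* - Q_tax)
DWL = (1/2) * 8 * 48/5 = 192/5

192/5


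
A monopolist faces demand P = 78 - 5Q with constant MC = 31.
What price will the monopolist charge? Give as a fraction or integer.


MR = 78 - 10Q
Set MR = MC: 78 - 10Q = 31
Q* = 47/10
Substitute into demand:
P* = 78 - 5*47/10 = 109/2

109/2


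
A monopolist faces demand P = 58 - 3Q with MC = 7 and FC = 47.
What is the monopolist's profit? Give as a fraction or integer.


MR = MC: 58 - 6Q = 7
Q* = 17/2
P* = 58 - 3*17/2 = 65/2
Profit = (P* - MC)*Q* - FC
= (65/2 - 7)*17/2 - 47
= 51/2*17/2 - 47
= 867/4 - 47 = 679/4

679/4


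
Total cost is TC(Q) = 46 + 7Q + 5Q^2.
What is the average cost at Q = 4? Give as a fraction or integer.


TC(4) = 46 + 7*4 + 5*4^2
TC(4) = 46 + 28 + 80 = 154
AC = TC/Q = 154/4 = 77/2

77/2


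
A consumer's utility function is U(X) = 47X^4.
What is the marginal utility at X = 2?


MU = dU/dX = 47*4*X^(4-1)
MU = 188*X^3
At X = 2:
MU = 188 * 2^3
MU = 188 * 8 = 1504

1504


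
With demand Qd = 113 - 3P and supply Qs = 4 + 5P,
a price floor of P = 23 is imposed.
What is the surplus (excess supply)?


At P = 23:
Qd = 113 - 3*23 = 44
Qs = 4 + 5*23 = 119
Surplus = Qs - Qd = 119 - 44 = 75

75


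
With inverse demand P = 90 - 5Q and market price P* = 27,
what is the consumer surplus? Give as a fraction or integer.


Maximum willingness to pay (at Q=0): P_max = 90
Quantity demanded at P* = 27:
Q* = (90 - 27)/5 = 63/5
CS = (1/2) * Q* * (P_max - P*)
CS = (1/2) * 63/5 * (90 - 27)
CS = (1/2) * 63/5 * 63 = 3969/10

3969/10


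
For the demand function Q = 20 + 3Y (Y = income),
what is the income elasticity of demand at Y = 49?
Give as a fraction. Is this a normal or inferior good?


dQ/dY = 3
At Y = 49: Q = 20 + 3*49 = 167
Ey = (dQ/dY)(Y/Q) = 3 * 49 / 167 = 147/167
Since Ey > 0, this is a normal good.

147/167 (normal good)


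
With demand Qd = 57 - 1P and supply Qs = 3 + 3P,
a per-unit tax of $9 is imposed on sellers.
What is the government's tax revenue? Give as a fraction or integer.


With tax on sellers, new supply: Qs' = 3 + 3(P - 9)
= 3P - 24
New equilibrium quantity:
Q_new = 147/4
Tax revenue = tax * Q_new = 9 * 147/4 = 1323/4

1323/4


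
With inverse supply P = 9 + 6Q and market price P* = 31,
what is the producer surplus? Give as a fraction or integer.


Minimum supply price (at Q=0): P_min = 9
Quantity supplied at P* = 31:
Q* = (31 - 9)/6 = 11/3
PS = (1/2) * Q* * (P* - P_min)
PS = (1/2) * 11/3 * (31 - 9)
PS = (1/2) * 11/3 * 22 = 121/3

121/3


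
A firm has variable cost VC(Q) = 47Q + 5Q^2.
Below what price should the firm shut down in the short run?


AVC(Q) = VC(Q)/Q = 47 + 5Q
AVC is increasing in Q, so minimum AVC is at Q -> 0+.
Min AVC = 47
The firm should shut down if P < 47.

47


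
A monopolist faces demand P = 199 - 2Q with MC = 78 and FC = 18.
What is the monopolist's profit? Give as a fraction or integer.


MR = MC: 199 - 4Q = 78
Q* = 121/4
P* = 199 - 2*121/4 = 277/2
Profit = (P* - MC)*Q* - FC
= (277/2 - 78)*121/4 - 18
= 121/2*121/4 - 18
= 14641/8 - 18 = 14497/8

14497/8


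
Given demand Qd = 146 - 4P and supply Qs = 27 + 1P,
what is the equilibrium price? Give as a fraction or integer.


At equilibrium, Qd = Qs.
146 - 4P = 27 + 1P
146 - 27 = 4P + 1P
119 = 5P
P* = 119/5 = 119/5

119/5


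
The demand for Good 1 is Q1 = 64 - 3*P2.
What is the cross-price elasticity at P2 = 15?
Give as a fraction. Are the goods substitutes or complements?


dQ1/dP2 = -3
At P2 = 15: Q1 = 64 - 3*15 = 19
Exy = (dQ1/dP2)(P2/Q1) = -3 * 15 / 19 = -45/19
Since Exy < 0, the goods are complements.

-45/19 (complements)


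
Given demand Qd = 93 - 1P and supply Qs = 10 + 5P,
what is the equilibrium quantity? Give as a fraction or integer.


First find equilibrium price:
93 - 1P = 10 + 5P
P* = 83/6 = 83/6
Then substitute into demand:
Q* = 93 - 1 * 83/6 = 475/6

475/6


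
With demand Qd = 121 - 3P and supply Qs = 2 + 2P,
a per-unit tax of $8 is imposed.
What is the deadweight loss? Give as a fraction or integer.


Pre-tax equilibrium quantity: Q* = 248/5
Post-tax equilibrium quantity: Q_tax = 40
Reduction in quantity: Q* - Q_tax = 48/5
DWL = (1/2) * tax * (Q* - Q_tax)
DWL = (1/2) * 8 * 48/5 = 192/5

192/5


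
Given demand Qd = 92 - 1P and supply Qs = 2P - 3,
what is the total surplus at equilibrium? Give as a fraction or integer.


Find equilibrium: 92 - 1P = 2P - 3
92 + 3 = 3P
P* = 95/3 = 95/3
Q* = 2*95/3 - 3 = 181/3
Inverse demand: P = 92 - Q/1, so P_max = 92
Inverse supply: P = 3/2 + Q/2, so P_min = 3/2
CS = (1/2) * 181/3 * (92 - 95/3) = 32761/18
PS = (1/2) * 181/3 * (95/3 - 3/2) = 32761/36
TS = CS + PS = 32761/18 + 32761/36 = 32761/12

32761/12


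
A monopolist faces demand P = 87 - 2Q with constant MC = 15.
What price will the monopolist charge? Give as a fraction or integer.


MR = 87 - 4Q
Set MR = MC: 87 - 4Q = 15
Q* = 18
Substitute into demand:
P* = 87 - 2*18 = 51

51


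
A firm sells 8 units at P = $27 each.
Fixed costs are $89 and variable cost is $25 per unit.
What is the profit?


Total Revenue = P * Q = 27 * 8 = $216
Total Cost = FC + VC*Q = 89 + 25*8 = $289
Profit = TR - TC = 216 - 289 = $-73

$-73


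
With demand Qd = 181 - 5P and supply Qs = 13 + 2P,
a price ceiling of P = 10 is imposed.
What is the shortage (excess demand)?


At P = 10:
Qd = 181 - 5*10 = 131
Qs = 13 + 2*10 = 33
Shortage = Qd - Qs = 131 - 33 = 98

98


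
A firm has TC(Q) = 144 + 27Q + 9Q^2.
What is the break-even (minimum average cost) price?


AC(Q) = 144/Q + 27 + 9Q
To minimize: dAC/dQ = -144/Q^2 + 9 = 0
Q^2 = 144/9 = 16
Q* = 4
Min AC = 144/4 + 27 + 9*4
Min AC = 36 + 27 + 36 = 99

99


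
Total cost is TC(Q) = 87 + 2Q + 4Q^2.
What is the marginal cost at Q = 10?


MC = dTC/dQ = 2 + 2*4*Q
At Q = 10:
MC = 2 + 8*10
MC = 2 + 80 = 82

82


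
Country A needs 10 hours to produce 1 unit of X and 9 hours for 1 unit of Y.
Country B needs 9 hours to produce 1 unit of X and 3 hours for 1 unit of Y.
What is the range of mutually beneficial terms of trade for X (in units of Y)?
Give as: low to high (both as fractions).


Opportunity cost of X for Country A = hours_X / hours_Y = 10/9 = 10/9 units of Y
Opportunity cost of X for Country B = hours_X / hours_Y = 9/3 = 3 units of Y
Terms of trade must be between the two opportunity costs.
Range: 10/9 to 3

10/9 to 3


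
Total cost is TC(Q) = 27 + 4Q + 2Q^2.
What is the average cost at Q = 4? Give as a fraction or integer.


TC(4) = 27 + 4*4 + 2*4^2
TC(4) = 27 + 16 + 32 = 75
AC = TC/Q = 75/4 = 75/4

75/4


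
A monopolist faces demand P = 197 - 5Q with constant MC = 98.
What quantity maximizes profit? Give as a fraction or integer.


TR = P*Q = (197 - 5Q)Q = 197Q - 5Q^2
MR = dTR/dQ = 197 - 10Q
Set MR = MC:
197 - 10Q = 98
99 = 10Q
Q* = 99/10 = 99/10

99/10


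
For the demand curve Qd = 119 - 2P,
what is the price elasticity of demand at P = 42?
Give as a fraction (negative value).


dQ/dP = -2
At P = 42: Q = 119 - 2*42 = 35
E = (dQ/dP)(P/Q) = (-2)(42/35) = -12/5

-12/5


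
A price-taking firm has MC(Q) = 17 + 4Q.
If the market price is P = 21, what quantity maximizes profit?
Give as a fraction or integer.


In perfect competition, profit is maximized where P = MC.
21 = 17 + 4Q
4 = 4Q
Q* = 4/4 = 1

1


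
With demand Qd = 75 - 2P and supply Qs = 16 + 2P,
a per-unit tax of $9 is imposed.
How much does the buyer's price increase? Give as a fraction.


With a per-unit tax, the buyer's price increase depends on relative slopes.
Supply slope: d = 2, Demand slope: b = 2
Buyer's price increase = d * tax / (b + d)
= 2 * 9 / (2 + 2)
= 18 / 4 = 9/2

9/2


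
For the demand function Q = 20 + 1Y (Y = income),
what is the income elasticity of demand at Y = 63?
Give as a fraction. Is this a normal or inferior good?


dQ/dY = 1
At Y = 63: Q = 20 + 1*63 = 83
Ey = (dQ/dY)(Y/Q) = 1 * 63 / 83 = 63/83
Since Ey > 0, this is a normal good.

63/83 (normal good)


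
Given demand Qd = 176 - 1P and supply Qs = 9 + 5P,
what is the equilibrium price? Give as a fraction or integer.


At equilibrium, Qd = Qs.
176 - 1P = 9 + 5P
176 - 9 = 1P + 5P
167 = 6P
P* = 167/6 = 167/6

167/6


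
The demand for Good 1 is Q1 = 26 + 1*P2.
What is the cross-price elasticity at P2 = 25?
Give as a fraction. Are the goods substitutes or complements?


dQ1/dP2 = 1
At P2 = 25: Q1 = 26 + 1*25 = 51
Exy = (dQ1/dP2)(P2/Q1) = 1 * 25 / 51 = 25/51
Since Exy > 0, the goods are substitutes.

25/51 (substitutes)


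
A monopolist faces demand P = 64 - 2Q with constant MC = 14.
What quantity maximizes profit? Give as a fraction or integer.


TR = P*Q = (64 - 2Q)Q = 64Q - 2Q^2
MR = dTR/dQ = 64 - 4Q
Set MR = MC:
64 - 4Q = 14
50 = 4Q
Q* = 50/4 = 25/2

25/2


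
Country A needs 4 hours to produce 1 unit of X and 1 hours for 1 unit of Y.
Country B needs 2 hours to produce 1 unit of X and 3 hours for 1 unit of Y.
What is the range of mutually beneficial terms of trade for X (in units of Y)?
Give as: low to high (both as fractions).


Opportunity cost of X for Country A = hours_X / hours_Y = 4/1 = 4 units of Y
Opportunity cost of X for Country B = hours_X / hours_Y = 2/3 = 2/3 units of Y
Terms of trade must be between the two opportunity costs.
Range: 2/3 to 4

2/3 to 4


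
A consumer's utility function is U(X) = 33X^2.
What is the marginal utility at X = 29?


MU = dU/dX = 33*2*X^(2-1)
MU = 66*X^1
At X = 29:
MU = 66 * 29^1
MU = 66 * 29 = 1914

1914


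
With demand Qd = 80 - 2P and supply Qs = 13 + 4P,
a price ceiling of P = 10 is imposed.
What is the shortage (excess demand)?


At P = 10:
Qd = 80 - 2*10 = 60
Qs = 13 + 4*10 = 53
Shortage = Qd - Qs = 60 - 53 = 7

7


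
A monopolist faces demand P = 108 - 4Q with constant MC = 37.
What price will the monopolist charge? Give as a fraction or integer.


MR = 108 - 8Q
Set MR = MC: 108 - 8Q = 37
Q* = 71/8
Substitute into demand:
P* = 108 - 4*71/8 = 145/2

145/2


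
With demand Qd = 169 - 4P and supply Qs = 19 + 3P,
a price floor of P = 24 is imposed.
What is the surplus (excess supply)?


At P = 24:
Qd = 169 - 4*24 = 73
Qs = 19 + 3*24 = 91
Surplus = Qs - Qd = 91 - 73 = 18

18


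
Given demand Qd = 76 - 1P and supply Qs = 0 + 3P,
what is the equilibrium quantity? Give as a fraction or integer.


First find equilibrium price:
76 - 1P = 0 + 3P
P* = 76/4 = 19
Then substitute into demand:
Q* = 76 - 1 * 19 = 57

57


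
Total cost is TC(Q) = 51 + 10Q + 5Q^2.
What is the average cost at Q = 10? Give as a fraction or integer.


TC(10) = 51 + 10*10 + 5*10^2
TC(10) = 51 + 100 + 500 = 651
AC = TC/Q = 651/10 = 651/10

651/10


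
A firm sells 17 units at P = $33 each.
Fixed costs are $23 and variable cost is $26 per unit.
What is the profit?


Total Revenue = P * Q = 33 * 17 = $561
Total Cost = FC + VC*Q = 23 + 26*17 = $465
Profit = TR - TC = 561 - 465 = $96

$96


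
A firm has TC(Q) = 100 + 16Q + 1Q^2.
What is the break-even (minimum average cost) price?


AC(Q) = 100/Q + 16 + 1Q
To minimize: dAC/dQ = -100/Q^2 + 1 = 0
Q^2 = 100/1 = 100
Q* = 10
Min AC = 100/10 + 16 + 1*10
Min AC = 10 + 16 + 10 = 36

36


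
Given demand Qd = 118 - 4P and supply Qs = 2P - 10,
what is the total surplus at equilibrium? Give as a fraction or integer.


Find equilibrium: 118 - 4P = 2P - 10
118 + 10 = 6P
P* = 128/6 = 64/3
Q* = 2*64/3 - 10 = 98/3
Inverse demand: P = 59/2 - Q/4, so P_max = 59/2
Inverse supply: P = 5 + Q/2, so P_min = 5
CS = (1/2) * 98/3 * (59/2 - 64/3) = 2401/18
PS = (1/2) * 98/3 * (64/3 - 5) = 2401/9
TS = CS + PS = 2401/18 + 2401/9 = 2401/6

2401/6


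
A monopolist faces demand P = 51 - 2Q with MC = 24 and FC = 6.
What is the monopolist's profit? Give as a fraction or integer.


MR = MC: 51 - 4Q = 24
Q* = 27/4
P* = 51 - 2*27/4 = 75/2
Profit = (P* - MC)*Q* - FC
= (75/2 - 24)*27/4 - 6
= 27/2*27/4 - 6
= 729/8 - 6 = 681/8

681/8


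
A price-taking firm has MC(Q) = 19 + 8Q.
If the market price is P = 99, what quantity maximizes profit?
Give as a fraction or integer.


In perfect competition, profit is maximized where P = MC.
99 = 19 + 8Q
80 = 8Q
Q* = 80/8 = 10

10


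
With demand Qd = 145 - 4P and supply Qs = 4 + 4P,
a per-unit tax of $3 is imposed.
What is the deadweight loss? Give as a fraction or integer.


Pre-tax equilibrium quantity: Q* = 149/2
Post-tax equilibrium quantity: Q_tax = 137/2
Reduction in quantity: Q* - Q_tax = 6
DWL = (1/2) * tax * (Q* - Q_tax)
DWL = (1/2) * 3 * 6 = 9

9


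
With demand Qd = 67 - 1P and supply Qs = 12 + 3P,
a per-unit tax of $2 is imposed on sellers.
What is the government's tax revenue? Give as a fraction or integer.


With tax on sellers, new supply: Qs' = 12 + 3(P - 2)
= 6 + 3P
New equilibrium quantity:
Q_new = 207/4
Tax revenue = tax * Q_new = 2 * 207/4 = 207/2

207/2


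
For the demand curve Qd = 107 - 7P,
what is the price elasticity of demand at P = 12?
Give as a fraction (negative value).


dQ/dP = -7
At P = 12: Q = 107 - 7*12 = 23
E = (dQ/dP)(P/Q) = (-7)(12/23) = -84/23

-84/23


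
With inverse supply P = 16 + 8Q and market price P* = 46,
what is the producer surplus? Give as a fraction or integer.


Minimum supply price (at Q=0): P_min = 16
Quantity supplied at P* = 46:
Q* = (46 - 16)/8 = 15/4
PS = (1/2) * Q* * (P* - P_min)
PS = (1/2) * 15/4 * (46 - 16)
PS = (1/2) * 15/4 * 30 = 225/4

225/4


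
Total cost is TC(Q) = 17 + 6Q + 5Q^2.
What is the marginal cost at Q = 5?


MC = dTC/dQ = 6 + 2*5*Q
At Q = 5:
MC = 6 + 10*5
MC = 6 + 50 = 56

56


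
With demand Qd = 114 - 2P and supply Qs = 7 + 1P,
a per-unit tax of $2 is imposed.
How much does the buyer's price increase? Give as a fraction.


With a per-unit tax, the buyer's price increase depends on relative slopes.
Supply slope: d = 1, Demand slope: b = 2
Buyer's price increase = d * tax / (b + d)
= 1 * 2 / (2 + 1)
= 2 / 3 = 2/3

2/3


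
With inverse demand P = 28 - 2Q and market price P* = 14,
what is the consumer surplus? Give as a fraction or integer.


Maximum willingness to pay (at Q=0): P_max = 28
Quantity demanded at P* = 14:
Q* = (28 - 14)/2 = 7
CS = (1/2) * Q* * (P_max - P*)
CS = (1/2) * 7 * (28 - 14)
CS = (1/2) * 7 * 14 = 49

49


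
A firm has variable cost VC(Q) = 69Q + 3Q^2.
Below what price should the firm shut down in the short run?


AVC(Q) = VC(Q)/Q = 69 + 3Q
AVC is increasing in Q, so minimum AVC is at Q -> 0+.
Min AVC = 69
The firm should shut down if P < 69.

69


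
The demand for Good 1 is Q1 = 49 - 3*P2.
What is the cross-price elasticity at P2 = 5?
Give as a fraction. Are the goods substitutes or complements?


dQ1/dP2 = -3
At P2 = 5: Q1 = 49 - 3*5 = 34
Exy = (dQ1/dP2)(P2/Q1) = -3 * 5 / 34 = -15/34
Since Exy < 0, the goods are complements.

-15/34 (complements)


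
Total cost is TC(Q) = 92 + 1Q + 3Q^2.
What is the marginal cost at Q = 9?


MC = dTC/dQ = 1 + 2*3*Q
At Q = 9:
MC = 1 + 6*9
MC = 1 + 54 = 55

55


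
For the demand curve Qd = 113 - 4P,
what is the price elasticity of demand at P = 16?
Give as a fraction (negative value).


dQ/dP = -4
At P = 16: Q = 113 - 4*16 = 49
E = (dQ/dP)(P/Q) = (-4)(16/49) = -64/49

-64/49


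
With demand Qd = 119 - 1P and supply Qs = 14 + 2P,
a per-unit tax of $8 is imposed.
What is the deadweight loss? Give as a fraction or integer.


Pre-tax equilibrium quantity: Q* = 84
Post-tax equilibrium quantity: Q_tax = 236/3
Reduction in quantity: Q* - Q_tax = 16/3
DWL = (1/2) * tax * (Q* - Q_tax)
DWL = (1/2) * 8 * 16/3 = 64/3

64/3


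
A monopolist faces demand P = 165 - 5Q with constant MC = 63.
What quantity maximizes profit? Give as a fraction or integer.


TR = P*Q = (165 - 5Q)Q = 165Q - 5Q^2
MR = dTR/dQ = 165 - 10Q
Set MR = MC:
165 - 10Q = 63
102 = 10Q
Q* = 102/10 = 51/5

51/5


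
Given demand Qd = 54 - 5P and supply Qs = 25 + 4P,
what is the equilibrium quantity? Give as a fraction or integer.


First find equilibrium price:
54 - 5P = 25 + 4P
P* = 29/9 = 29/9
Then substitute into demand:
Q* = 54 - 5 * 29/9 = 341/9

341/9


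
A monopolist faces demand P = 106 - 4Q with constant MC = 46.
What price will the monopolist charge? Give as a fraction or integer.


MR = 106 - 8Q
Set MR = MC: 106 - 8Q = 46
Q* = 15/2
Substitute into demand:
P* = 106 - 4*15/2 = 76

76


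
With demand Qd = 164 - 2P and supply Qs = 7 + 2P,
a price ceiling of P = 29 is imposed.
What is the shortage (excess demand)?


At P = 29:
Qd = 164 - 2*29 = 106
Qs = 7 + 2*29 = 65
Shortage = Qd - Qs = 106 - 65 = 41

41


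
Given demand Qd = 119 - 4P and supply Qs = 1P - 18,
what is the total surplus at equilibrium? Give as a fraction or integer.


Find equilibrium: 119 - 4P = 1P - 18
119 + 18 = 5P
P* = 137/5 = 137/5
Q* = 1*137/5 - 18 = 47/5
Inverse demand: P = 119/4 - Q/4, so P_max = 119/4
Inverse supply: P = 18 + Q/1, so P_min = 18
CS = (1/2) * 47/5 * (119/4 - 137/5) = 2209/200
PS = (1/2) * 47/5 * (137/5 - 18) = 2209/50
TS = CS + PS = 2209/200 + 2209/50 = 2209/40

2209/40


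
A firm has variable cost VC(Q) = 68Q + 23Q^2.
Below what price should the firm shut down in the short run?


AVC(Q) = VC(Q)/Q = 68 + 23Q
AVC is increasing in Q, so minimum AVC is at Q -> 0+.
Min AVC = 68
The firm should shut down if P < 68.

68


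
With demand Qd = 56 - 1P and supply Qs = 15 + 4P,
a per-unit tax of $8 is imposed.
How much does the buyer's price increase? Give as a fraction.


With a per-unit tax, the buyer's price increase depends on relative slopes.
Supply slope: d = 4, Demand slope: b = 1
Buyer's price increase = d * tax / (b + d)
= 4 * 8 / (1 + 4)
= 32 / 5 = 32/5

32/5
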